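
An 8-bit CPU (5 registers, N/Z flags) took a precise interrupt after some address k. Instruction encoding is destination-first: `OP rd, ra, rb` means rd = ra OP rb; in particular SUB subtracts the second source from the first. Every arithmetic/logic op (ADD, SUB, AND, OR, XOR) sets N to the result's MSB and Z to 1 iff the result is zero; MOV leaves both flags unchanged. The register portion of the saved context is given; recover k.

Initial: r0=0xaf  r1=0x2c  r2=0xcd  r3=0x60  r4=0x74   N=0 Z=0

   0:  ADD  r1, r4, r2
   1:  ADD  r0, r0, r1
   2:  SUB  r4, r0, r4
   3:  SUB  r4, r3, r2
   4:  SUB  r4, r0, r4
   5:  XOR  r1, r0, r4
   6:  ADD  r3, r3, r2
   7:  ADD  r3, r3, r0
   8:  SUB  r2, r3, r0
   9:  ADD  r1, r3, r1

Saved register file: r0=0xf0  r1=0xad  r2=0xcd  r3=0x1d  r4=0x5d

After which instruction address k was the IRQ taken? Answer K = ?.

after  0: r0=0xaf r1=0x41 r2=0xcd r3=0x60 r4=0x74  N=0 Z=0
after  1: r0=0xf0 r1=0x41 r2=0xcd r3=0x60 r4=0x74  N=1 Z=0
after  2: r0=0xf0 r1=0x41 r2=0xcd r3=0x60 r4=0x7c  N=0 Z=0
after  3: r0=0xf0 r1=0x41 r2=0xcd r3=0x60 r4=0x93  N=1 Z=0
after  4: r0=0xf0 r1=0x41 r2=0xcd r3=0x60 r4=0x5d  N=0 Z=0
after  5: r0=0xf0 r1=0xad r2=0xcd r3=0x60 r4=0x5d  N=1 Z=0
after  6: r0=0xf0 r1=0xad r2=0xcd r3=0x2d r4=0x5d  N=0 Z=0
after  7: r0=0xf0 r1=0xad r2=0xcd r3=0x1d r4=0x5d  N=0 Z=0
-- IRQ taken; context saved, return-PC = 8 --

K = 7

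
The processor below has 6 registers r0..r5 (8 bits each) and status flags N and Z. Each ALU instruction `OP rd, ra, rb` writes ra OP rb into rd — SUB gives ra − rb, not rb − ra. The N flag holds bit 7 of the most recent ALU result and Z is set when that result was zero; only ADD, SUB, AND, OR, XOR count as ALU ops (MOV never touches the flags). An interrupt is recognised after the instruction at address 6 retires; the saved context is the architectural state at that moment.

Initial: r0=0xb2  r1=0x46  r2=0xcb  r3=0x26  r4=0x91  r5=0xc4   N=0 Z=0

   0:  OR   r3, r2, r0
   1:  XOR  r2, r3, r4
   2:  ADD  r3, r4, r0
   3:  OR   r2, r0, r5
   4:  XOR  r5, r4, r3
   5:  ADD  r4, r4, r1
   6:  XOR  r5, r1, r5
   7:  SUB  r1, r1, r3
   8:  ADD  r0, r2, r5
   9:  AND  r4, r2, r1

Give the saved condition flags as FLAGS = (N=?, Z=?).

FLAGS = (N=1, Z=0)

after  0: r0=0xb2 r1=0x46 r2=0xcb r3=0xfb r4=0x91 r5=0xc4  N=1 Z=0
after  1: r0=0xb2 r1=0x46 r2=0x6a r3=0xfb r4=0x91 r5=0xc4  N=0 Z=0
after  2: r0=0xb2 r1=0x46 r2=0x6a r3=0x43 r4=0x91 r5=0xc4  N=0 Z=0
after  3: r0=0xb2 r1=0x46 r2=0xf6 r3=0x43 r4=0x91 r5=0xc4  N=1 Z=0
after  4: r0=0xb2 r1=0x46 r2=0xf6 r3=0x43 r4=0x91 r5=0xd2  N=1 Z=0
after  5: r0=0xb2 r1=0x46 r2=0xf6 r3=0x43 r4=0xd7 r5=0xd2  N=1 Z=0
after  6: r0=0xb2 r1=0x46 r2=0xf6 r3=0x43 r4=0xd7 r5=0x94  N=1 Z=0
-- IRQ taken; context saved, return-PC = 7 --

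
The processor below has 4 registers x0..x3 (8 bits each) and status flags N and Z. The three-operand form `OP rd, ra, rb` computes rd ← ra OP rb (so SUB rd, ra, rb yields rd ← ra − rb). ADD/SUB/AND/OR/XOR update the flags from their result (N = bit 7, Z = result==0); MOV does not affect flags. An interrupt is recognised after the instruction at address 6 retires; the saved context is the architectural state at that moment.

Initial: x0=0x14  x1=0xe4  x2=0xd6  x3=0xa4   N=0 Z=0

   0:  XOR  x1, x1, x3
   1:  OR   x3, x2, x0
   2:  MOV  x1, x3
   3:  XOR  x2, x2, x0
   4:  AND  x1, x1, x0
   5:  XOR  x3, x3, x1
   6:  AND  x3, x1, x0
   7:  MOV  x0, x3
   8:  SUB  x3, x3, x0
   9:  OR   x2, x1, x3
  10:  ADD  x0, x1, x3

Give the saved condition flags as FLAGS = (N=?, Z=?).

FLAGS = (N=0, Z=0)

after  0: x0=0x14 x1=0x40 x2=0xd6 x3=0xa4  N=0 Z=0
after  1: x0=0x14 x1=0x40 x2=0xd6 x3=0xd6  N=1 Z=0
after  2: x0=0x14 x1=0xd6 x2=0xd6 x3=0xd6  N=1 Z=0
after  3: x0=0x14 x1=0xd6 x2=0xc2 x3=0xd6  N=1 Z=0
after  4: x0=0x14 x1=0x14 x2=0xc2 x3=0xd6  N=0 Z=0
after  5: x0=0x14 x1=0x14 x2=0xc2 x3=0xc2  N=1 Z=0
after  6: x0=0x14 x1=0x14 x2=0xc2 x3=0x14  N=0 Z=0
-- IRQ taken; context saved, return-PC = 7 --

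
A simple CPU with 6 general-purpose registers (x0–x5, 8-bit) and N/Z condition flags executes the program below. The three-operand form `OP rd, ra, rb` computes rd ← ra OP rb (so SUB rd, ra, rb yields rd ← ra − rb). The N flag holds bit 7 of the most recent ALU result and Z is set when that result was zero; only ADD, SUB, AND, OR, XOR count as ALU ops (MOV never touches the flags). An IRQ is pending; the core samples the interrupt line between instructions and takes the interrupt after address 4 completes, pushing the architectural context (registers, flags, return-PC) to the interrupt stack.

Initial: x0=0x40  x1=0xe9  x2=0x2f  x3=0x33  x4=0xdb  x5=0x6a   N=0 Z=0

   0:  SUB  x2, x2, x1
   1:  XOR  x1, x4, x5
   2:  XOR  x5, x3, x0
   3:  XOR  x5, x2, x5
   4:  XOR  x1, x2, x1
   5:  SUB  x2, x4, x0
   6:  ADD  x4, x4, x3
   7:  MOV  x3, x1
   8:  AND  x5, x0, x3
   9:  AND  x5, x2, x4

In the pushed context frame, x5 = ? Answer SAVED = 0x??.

after  0: x0=0x40 x1=0xe9 x2=0x46 x3=0x33 x4=0xdb x5=0x6a  N=0 Z=0
after  1: x0=0x40 x1=0xb1 x2=0x46 x3=0x33 x4=0xdb x5=0x6a  N=1 Z=0
after  2: x0=0x40 x1=0xb1 x2=0x46 x3=0x33 x4=0xdb x5=0x73  N=0 Z=0
after  3: x0=0x40 x1=0xb1 x2=0x46 x3=0x33 x4=0xdb x5=0x35  N=0 Z=0
after  4: x0=0x40 x1=0xf7 x2=0x46 x3=0x33 x4=0xdb x5=0x35  N=1 Z=0
-- IRQ taken; context saved, return-PC = 5 --

SAVED = 0x35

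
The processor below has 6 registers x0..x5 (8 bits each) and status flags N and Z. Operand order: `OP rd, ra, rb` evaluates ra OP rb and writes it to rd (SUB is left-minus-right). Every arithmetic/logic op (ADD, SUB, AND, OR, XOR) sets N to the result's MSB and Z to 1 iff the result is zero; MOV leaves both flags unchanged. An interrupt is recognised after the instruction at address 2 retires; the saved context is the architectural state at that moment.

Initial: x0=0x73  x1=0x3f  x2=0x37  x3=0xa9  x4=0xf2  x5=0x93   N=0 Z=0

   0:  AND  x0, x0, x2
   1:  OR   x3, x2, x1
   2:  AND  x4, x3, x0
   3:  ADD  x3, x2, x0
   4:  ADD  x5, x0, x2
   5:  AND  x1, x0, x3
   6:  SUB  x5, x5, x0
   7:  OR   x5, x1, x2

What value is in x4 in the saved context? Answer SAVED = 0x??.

SAVED = 0x33

after  0: x0=0x33 x1=0x3f x2=0x37 x3=0xa9 x4=0xf2 x5=0x93  N=0 Z=0
after  1: x0=0x33 x1=0x3f x2=0x37 x3=0x3f x4=0xf2 x5=0x93  N=0 Z=0
after  2: x0=0x33 x1=0x3f x2=0x37 x3=0x3f x4=0x33 x5=0x93  N=0 Z=0
-- IRQ taken; context saved, return-PC = 3 --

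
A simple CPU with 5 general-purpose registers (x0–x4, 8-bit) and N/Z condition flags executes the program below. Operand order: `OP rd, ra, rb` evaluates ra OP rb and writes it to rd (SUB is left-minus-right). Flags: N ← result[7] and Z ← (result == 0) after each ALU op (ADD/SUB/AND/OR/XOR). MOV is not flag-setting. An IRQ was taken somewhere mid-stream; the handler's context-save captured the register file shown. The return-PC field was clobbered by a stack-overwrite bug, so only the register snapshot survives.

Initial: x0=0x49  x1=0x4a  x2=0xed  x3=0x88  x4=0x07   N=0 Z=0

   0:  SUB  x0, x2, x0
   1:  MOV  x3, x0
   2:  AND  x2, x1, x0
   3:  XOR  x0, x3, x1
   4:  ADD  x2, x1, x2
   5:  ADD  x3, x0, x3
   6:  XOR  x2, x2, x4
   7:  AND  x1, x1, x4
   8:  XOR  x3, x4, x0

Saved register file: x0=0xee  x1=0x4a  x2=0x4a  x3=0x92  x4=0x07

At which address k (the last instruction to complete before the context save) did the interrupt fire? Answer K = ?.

K = 5

after  0: x0=0xa4 x1=0x4a x2=0xed x3=0x88 x4=0x07  N=1 Z=0
after  1: x0=0xa4 x1=0x4a x2=0xed x3=0xa4 x4=0x07  N=1 Z=0
after  2: x0=0xa4 x1=0x4a x2=0x00 x3=0xa4 x4=0x07  N=0 Z=1
after  3: x0=0xee x1=0x4a x2=0x00 x3=0xa4 x4=0x07  N=1 Z=0
after  4: x0=0xee x1=0x4a x2=0x4a x3=0xa4 x4=0x07  N=0 Z=0
after  5: x0=0xee x1=0x4a x2=0x4a x3=0x92 x4=0x07  N=1 Z=0
-- IRQ taken; context saved, return-PC = 6 --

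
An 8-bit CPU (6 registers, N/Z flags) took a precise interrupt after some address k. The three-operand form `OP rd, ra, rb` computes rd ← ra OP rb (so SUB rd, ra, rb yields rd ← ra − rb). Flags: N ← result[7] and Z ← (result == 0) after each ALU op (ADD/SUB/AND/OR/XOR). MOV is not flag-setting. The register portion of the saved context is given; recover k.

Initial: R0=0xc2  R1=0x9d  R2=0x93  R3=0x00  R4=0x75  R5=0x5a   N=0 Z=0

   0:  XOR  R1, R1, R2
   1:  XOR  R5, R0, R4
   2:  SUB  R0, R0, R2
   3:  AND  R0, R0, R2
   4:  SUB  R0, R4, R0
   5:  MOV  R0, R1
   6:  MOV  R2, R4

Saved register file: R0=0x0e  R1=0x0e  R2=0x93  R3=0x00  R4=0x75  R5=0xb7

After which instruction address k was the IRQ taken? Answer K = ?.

after  0: R0=0xc2 R1=0x0e R2=0x93 R3=0x00 R4=0x75 R5=0x5a  N=0 Z=0
after  1: R0=0xc2 R1=0x0e R2=0x93 R3=0x00 R4=0x75 R5=0xb7  N=1 Z=0
after  2: R0=0x2f R1=0x0e R2=0x93 R3=0x00 R4=0x75 R5=0xb7  N=0 Z=0
after  3: R0=0x03 R1=0x0e R2=0x93 R3=0x00 R4=0x75 R5=0xb7  N=0 Z=0
after  4: R0=0x72 R1=0x0e R2=0x93 R3=0x00 R4=0x75 R5=0xb7  N=0 Z=0
after  5: R0=0x0e R1=0x0e R2=0x93 R3=0x00 R4=0x75 R5=0xb7  N=0 Z=0
-- IRQ taken; context saved, return-PC = 6 --

K = 5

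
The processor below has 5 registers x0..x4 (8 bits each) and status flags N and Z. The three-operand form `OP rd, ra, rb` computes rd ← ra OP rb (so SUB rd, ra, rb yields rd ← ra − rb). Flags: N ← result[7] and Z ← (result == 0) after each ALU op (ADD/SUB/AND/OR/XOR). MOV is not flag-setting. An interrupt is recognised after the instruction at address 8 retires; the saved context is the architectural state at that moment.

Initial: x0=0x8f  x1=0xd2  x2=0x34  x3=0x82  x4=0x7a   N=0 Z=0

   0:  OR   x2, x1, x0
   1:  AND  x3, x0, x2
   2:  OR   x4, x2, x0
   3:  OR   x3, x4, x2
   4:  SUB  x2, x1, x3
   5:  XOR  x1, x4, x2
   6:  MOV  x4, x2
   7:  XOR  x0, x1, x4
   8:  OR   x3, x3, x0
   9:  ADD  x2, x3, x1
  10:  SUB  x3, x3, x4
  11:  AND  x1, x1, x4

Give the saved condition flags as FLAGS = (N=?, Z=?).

after  0: x0=0x8f x1=0xd2 x2=0xdf x3=0x82 x4=0x7a  N=1 Z=0
after  1: x0=0x8f x1=0xd2 x2=0xdf x3=0x8f x4=0x7a  N=1 Z=0
after  2: x0=0x8f x1=0xd2 x2=0xdf x3=0x8f x4=0xdf  N=1 Z=0
after  3: x0=0x8f x1=0xd2 x2=0xdf x3=0xdf x4=0xdf  N=1 Z=0
after  4: x0=0x8f x1=0xd2 x2=0xf3 x3=0xdf x4=0xdf  N=1 Z=0
after  5: x0=0x8f x1=0x2c x2=0xf3 x3=0xdf x4=0xdf  N=0 Z=0
after  6: x0=0x8f x1=0x2c x2=0xf3 x3=0xdf x4=0xf3  N=0 Z=0
after  7: x0=0xdf x1=0x2c x2=0xf3 x3=0xdf x4=0xf3  N=1 Z=0
after  8: x0=0xdf x1=0x2c x2=0xf3 x3=0xdf x4=0xf3  N=1 Z=0
-- IRQ taken; context saved, return-PC = 9 --

FLAGS = (N=1, Z=0)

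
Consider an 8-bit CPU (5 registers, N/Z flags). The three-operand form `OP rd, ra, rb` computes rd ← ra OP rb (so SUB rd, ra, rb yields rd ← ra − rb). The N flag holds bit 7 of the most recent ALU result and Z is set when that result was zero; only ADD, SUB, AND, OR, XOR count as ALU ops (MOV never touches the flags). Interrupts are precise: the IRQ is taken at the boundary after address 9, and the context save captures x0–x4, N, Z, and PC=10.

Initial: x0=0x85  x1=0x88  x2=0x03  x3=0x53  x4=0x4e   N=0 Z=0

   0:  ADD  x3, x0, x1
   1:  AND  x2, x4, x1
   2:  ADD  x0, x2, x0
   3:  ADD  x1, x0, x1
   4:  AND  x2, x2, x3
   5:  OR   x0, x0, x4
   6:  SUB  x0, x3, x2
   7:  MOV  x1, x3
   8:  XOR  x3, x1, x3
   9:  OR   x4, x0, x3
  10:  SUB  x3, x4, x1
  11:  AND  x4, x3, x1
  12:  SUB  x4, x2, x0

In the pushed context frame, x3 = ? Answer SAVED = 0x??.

after  0: x0=0x85 x1=0x88 x2=0x03 x3=0x0d x4=0x4e  N=0 Z=0
after  1: x0=0x85 x1=0x88 x2=0x08 x3=0x0d x4=0x4e  N=0 Z=0
after  2: x0=0x8d x1=0x88 x2=0x08 x3=0x0d x4=0x4e  N=1 Z=0
after  3: x0=0x8d x1=0x15 x2=0x08 x3=0x0d x4=0x4e  N=0 Z=0
after  4: x0=0x8d x1=0x15 x2=0x08 x3=0x0d x4=0x4e  N=0 Z=0
after  5: x0=0xcf x1=0x15 x2=0x08 x3=0x0d x4=0x4e  N=1 Z=0
after  6: x0=0x05 x1=0x15 x2=0x08 x3=0x0d x4=0x4e  N=0 Z=0
after  7: x0=0x05 x1=0x0d x2=0x08 x3=0x0d x4=0x4e  N=0 Z=0
after  8: x0=0x05 x1=0x0d x2=0x08 x3=0x00 x4=0x4e  N=0 Z=1
after  9: x0=0x05 x1=0x0d x2=0x08 x3=0x00 x4=0x05  N=0 Z=0
-- IRQ taken; context saved, return-PC = 10 --

SAVED = 0x00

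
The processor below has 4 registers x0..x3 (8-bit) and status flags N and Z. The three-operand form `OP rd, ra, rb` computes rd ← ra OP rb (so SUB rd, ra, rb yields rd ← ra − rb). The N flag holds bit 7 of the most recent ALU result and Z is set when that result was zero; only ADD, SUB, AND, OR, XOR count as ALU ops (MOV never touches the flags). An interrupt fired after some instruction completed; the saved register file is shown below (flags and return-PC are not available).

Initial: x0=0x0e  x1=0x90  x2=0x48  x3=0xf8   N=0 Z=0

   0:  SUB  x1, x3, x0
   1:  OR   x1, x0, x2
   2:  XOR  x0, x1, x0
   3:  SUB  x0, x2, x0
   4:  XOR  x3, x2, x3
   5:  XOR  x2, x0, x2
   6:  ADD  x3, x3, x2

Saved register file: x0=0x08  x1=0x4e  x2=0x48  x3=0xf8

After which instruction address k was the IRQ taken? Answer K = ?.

K = 3

after  0: x0=0x0e x1=0xea x2=0x48 x3=0xf8  N=1 Z=0
after  1: x0=0x0e x1=0x4e x2=0x48 x3=0xf8  N=0 Z=0
after  2: x0=0x40 x1=0x4e x2=0x48 x3=0xf8  N=0 Z=0
after  3: x0=0x08 x1=0x4e x2=0x48 x3=0xf8  N=0 Z=0
-- IRQ taken; context saved, return-PC = 4 --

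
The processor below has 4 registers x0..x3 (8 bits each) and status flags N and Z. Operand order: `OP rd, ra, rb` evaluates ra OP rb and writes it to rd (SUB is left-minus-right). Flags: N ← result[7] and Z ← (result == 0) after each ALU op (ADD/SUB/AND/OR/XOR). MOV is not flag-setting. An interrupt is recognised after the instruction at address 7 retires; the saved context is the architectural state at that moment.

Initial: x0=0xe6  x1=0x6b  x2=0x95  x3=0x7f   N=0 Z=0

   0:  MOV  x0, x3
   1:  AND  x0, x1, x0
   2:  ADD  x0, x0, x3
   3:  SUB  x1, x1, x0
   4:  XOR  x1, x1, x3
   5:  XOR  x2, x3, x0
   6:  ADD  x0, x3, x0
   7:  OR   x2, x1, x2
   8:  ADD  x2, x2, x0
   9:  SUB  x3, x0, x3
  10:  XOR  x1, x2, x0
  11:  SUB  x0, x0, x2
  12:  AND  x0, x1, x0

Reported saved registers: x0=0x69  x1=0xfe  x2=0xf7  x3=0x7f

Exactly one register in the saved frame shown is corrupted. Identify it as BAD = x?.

after  0: x0=0x7f x1=0x6b x2=0x95 x3=0x7f  N=0 Z=0
after  1: x0=0x6b x1=0x6b x2=0x95 x3=0x7f  N=0 Z=0
after  2: x0=0xea x1=0x6b x2=0x95 x3=0x7f  N=1 Z=0
after  3: x0=0xea x1=0x81 x2=0x95 x3=0x7f  N=1 Z=0
after  4: x0=0xea x1=0xfe x2=0x95 x3=0x7f  N=1 Z=0
after  5: x0=0xea x1=0xfe x2=0x95 x3=0x7f  N=1 Z=0
after  6: x0=0x69 x1=0xfe x2=0x95 x3=0x7f  N=0 Z=0
after  7: x0=0x69 x1=0xfe x2=0xff x3=0x7f  N=1 Z=0
-- IRQ taken; context saved, return-PC = 8 --
mismatch: x2: reported 0xf7 vs actual 0xff

BAD = x2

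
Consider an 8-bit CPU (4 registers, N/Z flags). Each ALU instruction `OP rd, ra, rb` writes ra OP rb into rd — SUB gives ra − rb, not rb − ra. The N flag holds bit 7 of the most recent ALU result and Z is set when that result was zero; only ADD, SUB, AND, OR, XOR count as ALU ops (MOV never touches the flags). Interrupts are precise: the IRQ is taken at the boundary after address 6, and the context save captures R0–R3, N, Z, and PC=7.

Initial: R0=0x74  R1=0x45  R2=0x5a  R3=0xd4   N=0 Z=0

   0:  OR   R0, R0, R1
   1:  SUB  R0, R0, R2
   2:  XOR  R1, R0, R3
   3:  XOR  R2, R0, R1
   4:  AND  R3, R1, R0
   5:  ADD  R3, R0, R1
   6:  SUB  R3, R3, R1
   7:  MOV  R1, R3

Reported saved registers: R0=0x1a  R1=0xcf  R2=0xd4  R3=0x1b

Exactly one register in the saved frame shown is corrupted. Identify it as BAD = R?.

after  0: R0=0x75 R1=0x45 R2=0x5a R3=0xd4  N=0 Z=0
after  1: R0=0x1b R1=0x45 R2=0x5a R3=0xd4  N=0 Z=0
after  2: R0=0x1b R1=0xcf R2=0x5a R3=0xd4  N=1 Z=0
after  3: R0=0x1b R1=0xcf R2=0xd4 R3=0xd4  N=1 Z=0
after  4: R0=0x1b R1=0xcf R2=0xd4 R3=0x0b  N=0 Z=0
after  5: R0=0x1b R1=0xcf R2=0xd4 R3=0xea  N=1 Z=0
after  6: R0=0x1b R1=0xcf R2=0xd4 R3=0x1b  N=0 Z=0
-- IRQ taken; context saved, return-PC = 7 --
mismatch: R0: reported 0x1a vs actual 0x1b

BAD = R0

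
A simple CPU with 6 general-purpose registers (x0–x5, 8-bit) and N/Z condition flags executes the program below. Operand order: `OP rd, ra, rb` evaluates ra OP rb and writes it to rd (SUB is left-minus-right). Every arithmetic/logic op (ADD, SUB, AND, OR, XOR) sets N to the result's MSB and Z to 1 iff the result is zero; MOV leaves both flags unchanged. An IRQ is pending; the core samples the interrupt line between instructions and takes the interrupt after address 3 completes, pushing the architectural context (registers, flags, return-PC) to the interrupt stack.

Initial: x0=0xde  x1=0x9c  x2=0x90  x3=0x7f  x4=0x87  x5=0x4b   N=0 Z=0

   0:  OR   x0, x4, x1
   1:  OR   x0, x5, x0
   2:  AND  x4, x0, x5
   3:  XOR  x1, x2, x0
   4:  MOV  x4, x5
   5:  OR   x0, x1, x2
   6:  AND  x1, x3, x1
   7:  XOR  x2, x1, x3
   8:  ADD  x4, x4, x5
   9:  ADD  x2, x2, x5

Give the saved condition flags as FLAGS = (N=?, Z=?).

after  0: x0=0x9f x1=0x9c x2=0x90 x3=0x7f x4=0x87 x5=0x4b  N=1 Z=0
after  1: x0=0xdf x1=0x9c x2=0x90 x3=0x7f x4=0x87 x5=0x4b  N=1 Z=0
after  2: x0=0xdf x1=0x9c x2=0x90 x3=0x7f x4=0x4b x5=0x4b  N=0 Z=0
after  3: x0=0xdf x1=0x4f x2=0x90 x3=0x7f x4=0x4b x5=0x4b  N=0 Z=0
-- IRQ taken; context saved, return-PC = 4 --

FLAGS = (N=0, Z=0)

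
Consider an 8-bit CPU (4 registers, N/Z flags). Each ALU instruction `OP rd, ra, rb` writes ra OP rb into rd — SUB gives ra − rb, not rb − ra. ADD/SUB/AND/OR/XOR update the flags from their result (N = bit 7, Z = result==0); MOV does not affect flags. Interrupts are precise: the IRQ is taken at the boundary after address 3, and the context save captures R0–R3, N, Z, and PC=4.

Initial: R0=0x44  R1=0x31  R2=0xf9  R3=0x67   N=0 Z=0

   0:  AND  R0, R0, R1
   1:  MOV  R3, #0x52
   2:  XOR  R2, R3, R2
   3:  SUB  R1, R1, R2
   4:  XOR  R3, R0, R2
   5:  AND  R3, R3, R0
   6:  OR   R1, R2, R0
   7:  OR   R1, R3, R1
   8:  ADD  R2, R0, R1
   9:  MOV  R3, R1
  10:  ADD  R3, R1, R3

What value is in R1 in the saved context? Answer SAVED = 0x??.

SAVED = 0x86

after  0: R0=0x00 R1=0x31 R2=0xf9 R3=0x67  N=0 Z=1
after  1: R0=0x00 R1=0x31 R2=0xf9 R3=0x52  N=0 Z=1
after  2: R0=0x00 R1=0x31 R2=0xab R3=0x52  N=1 Z=0
after  3: R0=0x00 R1=0x86 R2=0xab R3=0x52  N=1 Z=0
-- IRQ taken; context saved, return-PC = 4 --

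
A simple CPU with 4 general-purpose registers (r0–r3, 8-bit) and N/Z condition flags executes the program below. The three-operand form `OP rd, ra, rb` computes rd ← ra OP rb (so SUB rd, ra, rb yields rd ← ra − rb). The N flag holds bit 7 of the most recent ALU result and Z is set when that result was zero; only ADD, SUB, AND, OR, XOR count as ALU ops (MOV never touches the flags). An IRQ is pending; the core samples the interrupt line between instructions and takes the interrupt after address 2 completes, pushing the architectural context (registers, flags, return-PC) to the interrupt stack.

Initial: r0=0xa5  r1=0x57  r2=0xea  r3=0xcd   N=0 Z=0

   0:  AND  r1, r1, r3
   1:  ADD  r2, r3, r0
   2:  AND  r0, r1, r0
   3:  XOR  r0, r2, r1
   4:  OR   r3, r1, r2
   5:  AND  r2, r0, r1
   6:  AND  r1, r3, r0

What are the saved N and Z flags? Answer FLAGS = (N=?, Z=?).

after  0: r0=0xa5 r1=0x45 r2=0xea r3=0xcd  N=0 Z=0
after  1: r0=0xa5 r1=0x45 r2=0x72 r3=0xcd  N=0 Z=0
after  2: r0=0x05 r1=0x45 r2=0x72 r3=0xcd  N=0 Z=0
-- IRQ taken; context saved, return-PC = 3 --

FLAGS = (N=0, Z=0)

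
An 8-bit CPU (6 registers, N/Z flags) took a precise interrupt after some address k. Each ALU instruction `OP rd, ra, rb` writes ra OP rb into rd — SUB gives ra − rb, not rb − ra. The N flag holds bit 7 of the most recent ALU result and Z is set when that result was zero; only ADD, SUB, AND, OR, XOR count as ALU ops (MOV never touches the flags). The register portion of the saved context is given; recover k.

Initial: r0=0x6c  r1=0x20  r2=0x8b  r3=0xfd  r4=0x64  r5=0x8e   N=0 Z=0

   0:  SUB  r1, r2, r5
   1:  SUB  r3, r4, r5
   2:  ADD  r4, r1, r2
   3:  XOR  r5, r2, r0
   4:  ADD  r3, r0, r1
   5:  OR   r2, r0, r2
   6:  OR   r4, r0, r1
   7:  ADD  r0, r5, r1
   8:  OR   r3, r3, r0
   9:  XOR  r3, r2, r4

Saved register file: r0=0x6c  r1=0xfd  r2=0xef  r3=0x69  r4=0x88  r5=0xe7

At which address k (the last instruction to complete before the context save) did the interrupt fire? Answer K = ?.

after  0: r0=0x6c r1=0xfd r2=0x8b r3=0xfd r4=0x64 r5=0x8e  N=1 Z=0
after  1: r0=0x6c r1=0xfd r2=0x8b r3=0xd6 r4=0x64 r5=0x8e  N=1 Z=0
after  2: r0=0x6c r1=0xfd r2=0x8b r3=0xd6 r4=0x88 r5=0x8e  N=1 Z=0
after  3: r0=0x6c r1=0xfd r2=0x8b r3=0xd6 r4=0x88 r5=0xe7  N=1 Z=0
after  4: r0=0x6c r1=0xfd r2=0x8b r3=0x69 r4=0x88 r5=0xe7  N=0 Z=0
after  5: r0=0x6c r1=0xfd r2=0xef r3=0x69 r4=0x88 r5=0xe7  N=1 Z=0
-- IRQ taken; context saved, return-PC = 6 --

K = 5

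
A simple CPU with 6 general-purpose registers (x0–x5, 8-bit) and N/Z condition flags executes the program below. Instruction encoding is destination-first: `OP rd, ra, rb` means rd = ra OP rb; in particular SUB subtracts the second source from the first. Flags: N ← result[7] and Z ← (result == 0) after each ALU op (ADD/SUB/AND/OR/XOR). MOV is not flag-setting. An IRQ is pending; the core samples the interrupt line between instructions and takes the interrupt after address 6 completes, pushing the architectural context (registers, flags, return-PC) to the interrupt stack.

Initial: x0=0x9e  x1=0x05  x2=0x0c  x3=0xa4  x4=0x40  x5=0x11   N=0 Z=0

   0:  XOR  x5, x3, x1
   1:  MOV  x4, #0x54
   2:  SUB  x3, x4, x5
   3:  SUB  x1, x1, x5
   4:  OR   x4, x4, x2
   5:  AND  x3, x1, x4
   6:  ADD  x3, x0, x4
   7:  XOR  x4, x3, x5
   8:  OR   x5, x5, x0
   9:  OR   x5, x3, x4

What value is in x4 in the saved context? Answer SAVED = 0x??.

SAVED = 0x5c

after  0: x0=0x9e x1=0x05 x2=0x0c x3=0xa4 x4=0x40 x5=0xa1  N=1 Z=0
after  1: x0=0x9e x1=0x05 x2=0x0c x3=0xa4 x4=0x54 x5=0xa1  N=1 Z=0
after  2: x0=0x9e x1=0x05 x2=0x0c x3=0xb3 x4=0x54 x5=0xa1  N=1 Z=0
after  3: x0=0x9e x1=0x64 x2=0x0c x3=0xb3 x4=0x54 x5=0xa1  N=0 Z=0
after  4: x0=0x9e x1=0x64 x2=0x0c x3=0xb3 x4=0x5c x5=0xa1  N=0 Z=0
after  5: x0=0x9e x1=0x64 x2=0x0c x3=0x44 x4=0x5c x5=0xa1  N=0 Z=0
after  6: x0=0x9e x1=0x64 x2=0x0c x3=0xfa x4=0x5c x5=0xa1  N=1 Z=0
-- IRQ taken; context saved, return-PC = 7 --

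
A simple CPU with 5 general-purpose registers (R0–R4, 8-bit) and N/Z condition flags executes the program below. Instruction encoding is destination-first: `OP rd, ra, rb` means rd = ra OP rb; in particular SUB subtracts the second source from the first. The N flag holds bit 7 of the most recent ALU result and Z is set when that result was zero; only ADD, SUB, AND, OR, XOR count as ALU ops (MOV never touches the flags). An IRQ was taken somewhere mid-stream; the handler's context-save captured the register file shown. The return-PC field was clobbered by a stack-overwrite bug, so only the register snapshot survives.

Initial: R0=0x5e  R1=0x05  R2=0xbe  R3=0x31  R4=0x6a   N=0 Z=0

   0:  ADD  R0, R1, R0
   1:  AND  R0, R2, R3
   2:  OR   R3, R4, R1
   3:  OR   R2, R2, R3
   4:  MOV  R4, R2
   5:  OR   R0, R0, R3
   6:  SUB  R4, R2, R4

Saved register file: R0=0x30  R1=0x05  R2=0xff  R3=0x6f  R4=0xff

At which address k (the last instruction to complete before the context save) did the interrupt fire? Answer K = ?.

K = 4

after  0: R0=0x63 R1=0x05 R2=0xbe R3=0x31 R4=0x6a  N=0 Z=0
after  1: R0=0x30 R1=0x05 R2=0xbe R3=0x31 R4=0x6a  N=0 Z=0
after  2: R0=0x30 R1=0x05 R2=0xbe R3=0x6f R4=0x6a  N=0 Z=0
after  3: R0=0x30 R1=0x05 R2=0xff R3=0x6f R4=0x6a  N=1 Z=0
after  4: R0=0x30 R1=0x05 R2=0xff R3=0x6f R4=0xff  N=1 Z=0
-- IRQ taken; context saved, return-PC = 5 --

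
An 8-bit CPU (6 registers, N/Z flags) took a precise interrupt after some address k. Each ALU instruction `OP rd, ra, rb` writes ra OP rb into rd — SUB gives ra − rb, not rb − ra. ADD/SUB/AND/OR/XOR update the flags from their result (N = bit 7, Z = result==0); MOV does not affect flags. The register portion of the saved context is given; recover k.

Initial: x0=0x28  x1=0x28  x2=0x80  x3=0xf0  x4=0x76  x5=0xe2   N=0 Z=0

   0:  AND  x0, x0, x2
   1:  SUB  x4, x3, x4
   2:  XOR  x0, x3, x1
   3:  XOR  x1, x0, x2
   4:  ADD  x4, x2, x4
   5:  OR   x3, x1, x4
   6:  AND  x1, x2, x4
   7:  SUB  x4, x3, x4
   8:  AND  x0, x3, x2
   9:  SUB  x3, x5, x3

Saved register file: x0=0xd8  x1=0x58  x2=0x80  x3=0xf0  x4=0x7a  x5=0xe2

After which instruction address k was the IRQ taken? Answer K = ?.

K = 3

after  0: x0=0x00 x1=0x28 x2=0x80 x3=0xf0 x4=0x76 x5=0xe2  N=0 Z=1
after  1: x0=0x00 x1=0x28 x2=0x80 x3=0xf0 x4=0x7a x5=0xe2  N=0 Z=0
after  2: x0=0xd8 x1=0x28 x2=0x80 x3=0xf0 x4=0x7a x5=0xe2  N=1 Z=0
after  3: x0=0xd8 x1=0x58 x2=0x80 x3=0xf0 x4=0x7a x5=0xe2  N=0 Z=0
-- IRQ taken; context saved, return-PC = 4 --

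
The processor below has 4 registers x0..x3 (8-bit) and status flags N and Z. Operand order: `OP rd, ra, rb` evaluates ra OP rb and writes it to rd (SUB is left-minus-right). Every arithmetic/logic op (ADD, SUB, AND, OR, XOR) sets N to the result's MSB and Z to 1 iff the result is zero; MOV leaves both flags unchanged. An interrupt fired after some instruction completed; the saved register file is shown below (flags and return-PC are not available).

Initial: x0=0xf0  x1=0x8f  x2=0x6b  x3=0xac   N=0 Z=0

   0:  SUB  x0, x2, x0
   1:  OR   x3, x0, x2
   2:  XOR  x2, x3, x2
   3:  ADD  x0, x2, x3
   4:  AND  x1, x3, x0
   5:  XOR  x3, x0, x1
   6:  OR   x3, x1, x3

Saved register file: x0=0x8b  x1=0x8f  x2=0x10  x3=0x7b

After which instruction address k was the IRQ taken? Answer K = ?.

after  0: x0=0x7b x1=0x8f x2=0x6b x3=0xac  N=0 Z=0
after  1: x0=0x7b x1=0x8f x2=0x6b x3=0x7b  N=0 Z=0
after  2: x0=0x7b x1=0x8f x2=0x10 x3=0x7b  N=0 Z=0
after  3: x0=0x8b x1=0x8f x2=0x10 x3=0x7b  N=1 Z=0
-- IRQ taken; context saved, return-PC = 4 --

K = 3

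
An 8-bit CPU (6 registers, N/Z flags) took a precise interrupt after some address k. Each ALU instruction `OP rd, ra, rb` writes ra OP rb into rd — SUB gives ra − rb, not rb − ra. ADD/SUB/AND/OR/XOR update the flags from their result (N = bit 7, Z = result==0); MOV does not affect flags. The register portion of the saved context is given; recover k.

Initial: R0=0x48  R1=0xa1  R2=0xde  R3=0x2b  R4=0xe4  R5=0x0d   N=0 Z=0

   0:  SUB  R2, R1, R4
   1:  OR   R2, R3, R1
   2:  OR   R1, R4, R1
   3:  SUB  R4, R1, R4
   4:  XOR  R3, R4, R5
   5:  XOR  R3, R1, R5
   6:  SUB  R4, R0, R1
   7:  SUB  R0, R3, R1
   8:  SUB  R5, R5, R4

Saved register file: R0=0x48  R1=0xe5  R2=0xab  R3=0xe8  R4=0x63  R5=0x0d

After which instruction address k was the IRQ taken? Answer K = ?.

K = 6

after  0: R0=0x48 R1=0xa1 R2=0xbd R3=0x2b R4=0xe4 R5=0x0d  N=1 Z=0
after  1: R0=0x48 R1=0xa1 R2=0xab R3=0x2b R4=0xe4 R5=0x0d  N=1 Z=0
after  2: R0=0x48 R1=0xe5 R2=0xab R3=0x2b R4=0xe4 R5=0x0d  N=1 Z=0
after  3: R0=0x48 R1=0xe5 R2=0xab R3=0x2b R4=0x01 R5=0x0d  N=0 Z=0
after  4: R0=0x48 R1=0xe5 R2=0xab R3=0x0c R4=0x01 R5=0x0d  N=0 Z=0
after  5: R0=0x48 R1=0xe5 R2=0xab R3=0xe8 R4=0x01 R5=0x0d  N=1 Z=0
after  6: R0=0x48 R1=0xe5 R2=0xab R3=0xe8 R4=0x63 R5=0x0d  N=0 Z=0
-- IRQ taken; context saved, return-PC = 7 --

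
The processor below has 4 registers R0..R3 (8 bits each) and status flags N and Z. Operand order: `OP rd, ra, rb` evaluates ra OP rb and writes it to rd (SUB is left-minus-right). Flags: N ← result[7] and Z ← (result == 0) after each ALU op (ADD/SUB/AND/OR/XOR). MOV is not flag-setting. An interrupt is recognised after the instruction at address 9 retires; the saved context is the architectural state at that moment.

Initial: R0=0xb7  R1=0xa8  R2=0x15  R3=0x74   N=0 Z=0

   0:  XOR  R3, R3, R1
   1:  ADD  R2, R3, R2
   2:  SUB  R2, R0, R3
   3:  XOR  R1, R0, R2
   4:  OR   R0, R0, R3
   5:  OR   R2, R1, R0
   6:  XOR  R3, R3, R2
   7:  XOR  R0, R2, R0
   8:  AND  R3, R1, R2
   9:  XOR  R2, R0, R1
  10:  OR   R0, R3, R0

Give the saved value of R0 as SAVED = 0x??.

after  0: R0=0xb7 R1=0xa8 R2=0x15 R3=0xdc  N=1 Z=0
after  1: R0=0xb7 R1=0xa8 R2=0xf1 R3=0xdc  N=1 Z=0
after  2: R0=0xb7 R1=0xa8 R2=0xdb R3=0xdc  N=1 Z=0
after  3: R0=0xb7 R1=0x6c R2=0xdb R3=0xdc  N=0 Z=0
after  4: R0=0xff R1=0x6c R2=0xdb R3=0xdc  N=1 Z=0
after  5: R0=0xff R1=0x6c R2=0xff R3=0xdc  N=1 Z=0
after  6: R0=0xff R1=0x6c R2=0xff R3=0x23  N=0 Z=0
after  7: R0=0x00 R1=0x6c R2=0xff R3=0x23  N=0 Z=1
after  8: R0=0x00 R1=0x6c R2=0xff R3=0x6c  N=0 Z=0
after  9: R0=0x00 R1=0x6c R2=0x6c R3=0x6c  N=0 Z=0
-- IRQ taken; context saved, return-PC = 10 --

SAVED = 0x00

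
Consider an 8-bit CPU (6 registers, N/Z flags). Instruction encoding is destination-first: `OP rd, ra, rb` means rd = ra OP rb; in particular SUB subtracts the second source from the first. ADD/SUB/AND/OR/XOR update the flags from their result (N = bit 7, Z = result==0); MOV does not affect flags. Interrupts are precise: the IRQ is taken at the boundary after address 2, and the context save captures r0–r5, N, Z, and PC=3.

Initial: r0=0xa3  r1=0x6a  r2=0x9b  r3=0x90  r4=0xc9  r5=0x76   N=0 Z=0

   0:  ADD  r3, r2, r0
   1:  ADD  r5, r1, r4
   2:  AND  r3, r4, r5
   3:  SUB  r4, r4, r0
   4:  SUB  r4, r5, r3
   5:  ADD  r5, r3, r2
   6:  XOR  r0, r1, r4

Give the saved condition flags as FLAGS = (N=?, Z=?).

after  0: r0=0xa3 r1=0x6a r2=0x9b r3=0x3e r4=0xc9 r5=0x76  N=0 Z=0
after  1: r0=0xa3 r1=0x6a r2=0x9b r3=0x3e r4=0xc9 r5=0x33  N=0 Z=0
after  2: r0=0xa3 r1=0x6a r2=0x9b r3=0x01 r4=0xc9 r5=0x33  N=0 Z=0
-- IRQ taken; context saved, return-PC = 3 --

FLAGS = (N=0, Z=0)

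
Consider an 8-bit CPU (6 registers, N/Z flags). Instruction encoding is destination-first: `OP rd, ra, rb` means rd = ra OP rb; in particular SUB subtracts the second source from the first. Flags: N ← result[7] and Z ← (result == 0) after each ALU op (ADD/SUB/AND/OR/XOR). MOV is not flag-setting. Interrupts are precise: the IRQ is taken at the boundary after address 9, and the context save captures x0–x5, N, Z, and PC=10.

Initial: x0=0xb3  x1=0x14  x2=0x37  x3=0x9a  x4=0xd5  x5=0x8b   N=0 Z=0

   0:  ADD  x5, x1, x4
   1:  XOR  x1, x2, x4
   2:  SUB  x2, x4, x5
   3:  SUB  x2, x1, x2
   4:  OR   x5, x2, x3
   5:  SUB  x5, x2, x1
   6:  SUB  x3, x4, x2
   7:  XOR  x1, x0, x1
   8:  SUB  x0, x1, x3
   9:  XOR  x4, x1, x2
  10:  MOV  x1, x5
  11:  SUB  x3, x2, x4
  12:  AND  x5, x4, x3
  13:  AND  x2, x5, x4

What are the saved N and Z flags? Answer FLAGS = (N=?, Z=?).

FLAGS = (N=1, Z=0)

after  0: x0=0xb3 x1=0x14 x2=0x37 x3=0x9a x4=0xd5 x5=0xe9  N=1 Z=0
after  1: x0=0xb3 x1=0xe2 x2=0x37 x3=0x9a x4=0xd5 x5=0xe9  N=1 Z=0
after  2: x0=0xb3 x1=0xe2 x2=0xec x3=0x9a x4=0xd5 x5=0xe9  N=1 Z=0
after  3: x0=0xb3 x1=0xe2 x2=0xf6 x3=0x9a x4=0xd5 x5=0xe9  N=1 Z=0
after  4: x0=0xb3 x1=0xe2 x2=0xf6 x3=0x9a x4=0xd5 x5=0xfe  N=1 Z=0
after  5: x0=0xb3 x1=0xe2 x2=0xf6 x3=0x9a x4=0xd5 x5=0x14  N=0 Z=0
after  6: x0=0xb3 x1=0xe2 x2=0xf6 x3=0xdf x4=0xd5 x5=0x14  N=1 Z=0
after  7: x0=0xb3 x1=0x51 x2=0xf6 x3=0xdf x4=0xd5 x5=0x14  N=0 Z=0
after  8: x0=0x72 x1=0x51 x2=0xf6 x3=0xdf x4=0xd5 x5=0x14  N=0 Z=0
after  9: x0=0x72 x1=0x51 x2=0xf6 x3=0xdf x4=0xa7 x5=0x14  N=1 Z=0
-- IRQ taken; context saved, return-PC = 10 --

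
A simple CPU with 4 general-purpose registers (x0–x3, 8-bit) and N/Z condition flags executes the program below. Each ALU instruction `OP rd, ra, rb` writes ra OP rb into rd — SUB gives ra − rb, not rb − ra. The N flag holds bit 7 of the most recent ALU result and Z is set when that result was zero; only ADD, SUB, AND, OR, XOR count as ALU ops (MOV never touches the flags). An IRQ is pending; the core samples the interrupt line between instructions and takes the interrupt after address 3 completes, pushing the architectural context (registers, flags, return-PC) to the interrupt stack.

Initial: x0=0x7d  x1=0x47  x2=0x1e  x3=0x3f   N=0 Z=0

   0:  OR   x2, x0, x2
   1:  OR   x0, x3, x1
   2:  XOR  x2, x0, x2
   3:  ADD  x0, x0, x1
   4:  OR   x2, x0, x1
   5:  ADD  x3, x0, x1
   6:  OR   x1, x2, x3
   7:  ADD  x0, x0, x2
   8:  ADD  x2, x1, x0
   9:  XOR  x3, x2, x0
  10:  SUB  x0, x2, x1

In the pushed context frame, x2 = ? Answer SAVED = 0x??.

after  0: x0=0x7d x1=0x47 x2=0x7f x3=0x3f  N=0 Z=0
after  1: x0=0x7f x1=0x47 x2=0x7f x3=0x3f  N=0 Z=0
after  2: x0=0x7f x1=0x47 x2=0x00 x3=0x3f  N=0 Z=1
after  3: x0=0xc6 x1=0x47 x2=0x00 x3=0x3f  N=1 Z=0
-- IRQ taken; context saved, return-PC = 4 --

SAVED = 0x00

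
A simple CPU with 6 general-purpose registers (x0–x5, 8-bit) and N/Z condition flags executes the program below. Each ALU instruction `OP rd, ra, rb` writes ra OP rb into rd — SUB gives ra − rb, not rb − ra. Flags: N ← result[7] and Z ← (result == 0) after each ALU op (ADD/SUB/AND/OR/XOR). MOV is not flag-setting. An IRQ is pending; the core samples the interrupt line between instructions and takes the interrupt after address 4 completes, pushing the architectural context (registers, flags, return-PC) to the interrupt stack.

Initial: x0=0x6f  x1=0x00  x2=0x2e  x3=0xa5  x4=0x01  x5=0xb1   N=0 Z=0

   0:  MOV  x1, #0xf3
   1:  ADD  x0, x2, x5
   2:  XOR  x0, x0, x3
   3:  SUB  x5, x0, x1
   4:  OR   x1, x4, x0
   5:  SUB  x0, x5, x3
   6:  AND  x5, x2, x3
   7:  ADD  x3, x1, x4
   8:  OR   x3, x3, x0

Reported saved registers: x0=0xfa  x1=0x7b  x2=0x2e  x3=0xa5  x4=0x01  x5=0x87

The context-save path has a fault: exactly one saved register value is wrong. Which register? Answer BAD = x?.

after  0: x0=0x6f x1=0xf3 x2=0x2e x3=0xa5 x4=0x01 x5=0xb1  N=0 Z=0
after  1: x0=0xdf x1=0xf3 x2=0x2e x3=0xa5 x4=0x01 x5=0xb1  N=1 Z=0
after  2: x0=0x7a x1=0xf3 x2=0x2e x3=0xa5 x4=0x01 x5=0xb1  N=0 Z=0
after  3: x0=0x7a x1=0xf3 x2=0x2e x3=0xa5 x4=0x01 x5=0x87  N=1 Z=0
after  4: x0=0x7a x1=0x7b x2=0x2e x3=0xa5 x4=0x01 x5=0x87  N=0 Z=0
-- IRQ taken; context saved, return-PC = 5 --
mismatch: x0: reported 0xfa vs actual 0x7a

BAD = x0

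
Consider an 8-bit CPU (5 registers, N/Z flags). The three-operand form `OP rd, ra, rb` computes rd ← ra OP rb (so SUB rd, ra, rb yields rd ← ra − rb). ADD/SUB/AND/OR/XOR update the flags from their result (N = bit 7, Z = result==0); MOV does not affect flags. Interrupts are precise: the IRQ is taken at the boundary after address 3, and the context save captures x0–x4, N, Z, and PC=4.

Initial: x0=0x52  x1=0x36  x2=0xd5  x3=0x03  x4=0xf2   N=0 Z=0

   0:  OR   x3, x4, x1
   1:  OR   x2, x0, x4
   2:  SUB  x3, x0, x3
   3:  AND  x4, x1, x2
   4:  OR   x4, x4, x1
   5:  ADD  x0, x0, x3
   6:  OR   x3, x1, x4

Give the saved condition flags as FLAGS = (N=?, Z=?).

FLAGS = (N=0, Z=0)

after  0: x0=0x52 x1=0x36 x2=0xd5 x3=0xf6 x4=0xf2  N=1 Z=0
after  1: x0=0x52 x1=0x36 x2=0xf2 x3=0xf6 x4=0xf2  N=1 Z=0
after  2: x0=0x52 x1=0x36 x2=0xf2 x3=0x5c x4=0xf2  N=0 Z=0
after  3: x0=0x52 x1=0x36 x2=0xf2 x3=0x5c x4=0x32  N=0 Z=0
-- IRQ taken; context saved, return-PC = 4 --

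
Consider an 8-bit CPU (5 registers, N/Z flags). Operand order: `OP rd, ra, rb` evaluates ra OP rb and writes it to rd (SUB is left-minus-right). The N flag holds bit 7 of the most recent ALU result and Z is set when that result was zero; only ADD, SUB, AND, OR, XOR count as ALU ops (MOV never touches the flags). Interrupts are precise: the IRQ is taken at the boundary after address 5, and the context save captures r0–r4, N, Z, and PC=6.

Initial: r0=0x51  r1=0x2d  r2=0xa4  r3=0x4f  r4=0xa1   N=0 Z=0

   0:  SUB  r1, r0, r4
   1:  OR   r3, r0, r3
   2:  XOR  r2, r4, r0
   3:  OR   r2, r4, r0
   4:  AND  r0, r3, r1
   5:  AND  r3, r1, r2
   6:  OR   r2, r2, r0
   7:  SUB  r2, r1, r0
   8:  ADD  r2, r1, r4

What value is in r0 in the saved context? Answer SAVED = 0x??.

SAVED = 0x10

after  0: r0=0x51 r1=0xb0 r2=0xa4 r3=0x4f r4=0xa1  N=1 Z=0
after  1: r0=0x51 r1=0xb0 r2=0xa4 r3=0x5f r4=0xa1  N=0 Z=0
after  2: r0=0x51 r1=0xb0 r2=0xf0 r3=0x5f r4=0xa1  N=1 Z=0
after  3: r0=0x51 r1=0xb0 r2=0xf1 r3=0x5f r4=0xa1  N=1 Z=0
after  4: r0=0x10 r1=0xb0 r2=0xf1 r3=0x5f r4=0xa1  N=0 Z=0
after  5: r0=0x10 r1=0xb0 r2=0xf1 r3=0xb0 r4=0xa1  N=1 Z=0
-- IRQ taken; context saved, return-PC = 6 --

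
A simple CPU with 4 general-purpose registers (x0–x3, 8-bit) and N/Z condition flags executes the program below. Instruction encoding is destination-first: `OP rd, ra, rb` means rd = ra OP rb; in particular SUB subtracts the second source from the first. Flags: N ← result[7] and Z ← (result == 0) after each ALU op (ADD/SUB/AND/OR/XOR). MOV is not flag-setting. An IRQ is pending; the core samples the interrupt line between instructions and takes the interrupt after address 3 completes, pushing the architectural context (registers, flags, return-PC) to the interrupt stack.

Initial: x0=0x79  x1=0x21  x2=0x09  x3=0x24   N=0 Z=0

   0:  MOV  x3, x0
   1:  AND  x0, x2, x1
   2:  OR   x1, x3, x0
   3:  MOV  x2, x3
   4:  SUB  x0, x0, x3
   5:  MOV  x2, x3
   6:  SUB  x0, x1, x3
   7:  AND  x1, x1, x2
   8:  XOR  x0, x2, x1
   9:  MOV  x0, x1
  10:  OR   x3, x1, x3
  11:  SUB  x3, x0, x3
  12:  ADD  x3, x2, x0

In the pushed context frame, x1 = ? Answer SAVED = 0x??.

SAVED = 0x79

after  0: x0=0x79 x1=0x21 x2=0x09 x3=0x79  N=0 Z=0
after  1: x0=0x01 x1=0x21 x2=0x09 x3=0x79  N=0 Z=0
after  2: x0=0x01 x1=0x79 x2=0x09 x3=0x79  N=0 Z=0
after  3: x0=0x01 x1=0x79 x2=0x79 x3=0x79  N=0 Z=0
-- IRQ taken; context saved, return-PC = 4 --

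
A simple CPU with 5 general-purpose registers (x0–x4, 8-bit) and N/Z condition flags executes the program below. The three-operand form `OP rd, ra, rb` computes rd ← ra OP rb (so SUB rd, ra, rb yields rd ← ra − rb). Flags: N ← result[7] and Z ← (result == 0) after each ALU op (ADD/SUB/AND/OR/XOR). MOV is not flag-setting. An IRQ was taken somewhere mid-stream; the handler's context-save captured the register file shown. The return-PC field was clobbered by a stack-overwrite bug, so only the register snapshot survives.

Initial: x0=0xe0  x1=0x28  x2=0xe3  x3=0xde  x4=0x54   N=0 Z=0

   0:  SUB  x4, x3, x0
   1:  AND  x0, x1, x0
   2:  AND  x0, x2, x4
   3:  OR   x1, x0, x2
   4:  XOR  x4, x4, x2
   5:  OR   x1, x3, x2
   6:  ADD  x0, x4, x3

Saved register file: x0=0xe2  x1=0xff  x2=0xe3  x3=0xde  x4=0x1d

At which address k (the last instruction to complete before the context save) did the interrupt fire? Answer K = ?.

K = 5

after  0: x0=0xe0 x1=0x28 x2=0xe3 x3=0xde x4=0xfe  N=1 Z=0
after  1: x0=0x20 x1=0x28 x2=0xe3 x3=0xde x4=0xfe  N=0 Z=0
after  2: x0=0xe2 x1=0x28 x2=0xe3 x3=0xde x4=0xfe  N=1 Z=0
after  3: x0=0xe2 x1=0xe3 x2=0xe3 x3=0xde x4=0xfe  N=1 Z=0
after  4: x0=0xe2 x1=0xe3 x2=0xe3 x3=0xde x4=0x1d  N=0 Z=0
after  5: x0=0xe2 x1=0xff x2=0xe3 x3=0xde x4=0x1d  N=1 Z=0
-- IRQ taken; context saved, return-PC = 6 --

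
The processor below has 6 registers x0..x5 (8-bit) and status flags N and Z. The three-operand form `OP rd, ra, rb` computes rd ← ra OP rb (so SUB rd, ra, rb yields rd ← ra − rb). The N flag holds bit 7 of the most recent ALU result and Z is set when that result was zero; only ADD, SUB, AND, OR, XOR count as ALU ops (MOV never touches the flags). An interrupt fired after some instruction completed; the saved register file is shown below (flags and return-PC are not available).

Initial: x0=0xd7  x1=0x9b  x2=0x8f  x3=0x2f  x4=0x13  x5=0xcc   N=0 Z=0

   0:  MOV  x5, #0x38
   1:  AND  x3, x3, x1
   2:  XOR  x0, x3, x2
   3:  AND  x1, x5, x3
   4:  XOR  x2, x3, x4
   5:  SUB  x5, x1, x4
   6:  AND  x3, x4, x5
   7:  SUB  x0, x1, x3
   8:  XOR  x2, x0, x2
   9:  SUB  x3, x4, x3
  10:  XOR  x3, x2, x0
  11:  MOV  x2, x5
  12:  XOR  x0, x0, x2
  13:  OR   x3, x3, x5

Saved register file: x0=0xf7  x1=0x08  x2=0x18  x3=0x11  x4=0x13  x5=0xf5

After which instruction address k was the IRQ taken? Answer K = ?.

after  0: x0=0xd7 x1=0x9b x2=0x8f x3=0x2f x4=0x13 x5=0x38  N=0 Z=0
after  1: x0=0xd7 x1=0x9b x2=0x8f x3=0x0b x4=0x13 x5=0x38  N=0 Z=0
after  2: x0=0x84 x1=0x9b x2=0x8f x3=0x0b x4=0x13 x5=0x38  N=1 Z=0
after  3: x0=0x84 x1=0x08 x2=0x8f x3=0x0b x4=0x13 x5=0x38  N=0 Z=0
after  4: x0=0x84 x1=0x08 x2=0x18 x3=0x0b x4=0x13 x5=0x38  N=0 Z=0
after  5: x0=0x84 x1=0x08 x2=0x18 x3=0x0b x4=0x13 x5=0xf5  N=1 Z=0
after  6: x0=0x84 x1=0x08 x2=0x18 x3=0x11 x4=0x13 x5=0xf5  N=0 Z=0
after  7: x0=0xf7 x1=0x08 x2=0x18 x3=0x11 x4=0x13 x5=0xf5  N=1 Z=0
-- IRQ taken; context saved, return-PC = 8 --

K = 7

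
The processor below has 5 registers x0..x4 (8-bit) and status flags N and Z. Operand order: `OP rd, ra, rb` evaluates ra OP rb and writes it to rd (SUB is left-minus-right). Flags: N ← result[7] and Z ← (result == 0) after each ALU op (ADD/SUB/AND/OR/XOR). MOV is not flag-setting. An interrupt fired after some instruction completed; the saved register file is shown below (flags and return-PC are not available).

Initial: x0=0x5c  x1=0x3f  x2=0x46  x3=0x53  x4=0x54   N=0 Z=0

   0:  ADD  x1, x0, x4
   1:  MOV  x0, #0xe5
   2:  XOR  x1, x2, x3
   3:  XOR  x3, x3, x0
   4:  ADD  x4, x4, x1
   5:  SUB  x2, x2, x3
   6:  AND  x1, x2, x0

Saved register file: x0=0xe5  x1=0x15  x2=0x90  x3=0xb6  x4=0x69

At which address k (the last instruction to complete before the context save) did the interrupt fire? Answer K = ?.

K = 5

after  0: x0=0x5c x1=0xb0 x2=0x46 x3=0x53 x4=0x54  N=1 Z=0
after  1: x0=0xe5 x1=0xb0 x2=0x46 x3=0x53 x4=0x54  N=1 Z=0
after  2: x0=0xe5 x1=0x15 x2=0x46 x3=0x53 x4=0x54  N=0 Z=0
after  3: x0=0xe5 x1=0x15 x2=0x46 x3=0xb6 x4=0x54  N=1 Z=0
after  4: x0=0xe5 x1=0x15 x2=0x46 x3=0xb6 x4=0x69  N=0 Z=0
after  5: x0=0xe5 x1=0x15 x2=0x90 x3=0xb6 x4=0x69  N=1 Z=0
-- IRQ taken; context saved, return-PC = 6 --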